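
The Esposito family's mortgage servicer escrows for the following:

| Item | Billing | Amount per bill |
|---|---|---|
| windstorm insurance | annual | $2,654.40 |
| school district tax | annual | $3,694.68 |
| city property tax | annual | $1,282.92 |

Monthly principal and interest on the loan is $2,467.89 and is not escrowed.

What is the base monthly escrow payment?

Windstorm insurance: $2,654.40 per year
School district tax: $3,694.68 per year
City property tax: $1,282.92 per year
Total annual escrow = $2,654.40 + $3,694.68 + $1,282.92 = $7,632.00
Monthly escrow = $7,632.00 / 12 = $636.00

$636.00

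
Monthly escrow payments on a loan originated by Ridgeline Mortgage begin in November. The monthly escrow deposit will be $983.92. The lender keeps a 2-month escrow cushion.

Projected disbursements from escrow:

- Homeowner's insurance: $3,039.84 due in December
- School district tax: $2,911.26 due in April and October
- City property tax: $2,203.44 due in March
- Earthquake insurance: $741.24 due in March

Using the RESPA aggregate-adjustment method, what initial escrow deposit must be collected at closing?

Cushion = 2 × $983.92 = $1,967.84
Trial balance (start $0, +$983.92 each month, − disbursements):
  Nov: +$983.92 → $983.92
  Dec: +$983.92 − $3,039.84 → -$1,072.00
  Jan: +$983.92 → -$88.08
  Feb: +$983.92 → $895.84
  Mar: +$983.92 − $2,944.68 → -$1,064.92
  Apr: +$983.92 − $2,911.26 → -$2,992.26
  May: +$983.92 → -$2,008.34
  Jun: +$983.92 → -$1,024.42
  Jul: +$983.92 → -$40.50
  Aug: +$983.92 → $943.42
  Sep: +$983.92 → $1,927.34
  Oct: +$983.92 − $2,911.26 → $0.00
Lowest trial balance = -$2,992.26 (Apr)
Initial deposit = cushion − low point = $1,967.84 − (-$2,992.26) = $4,960.10

$4,960.10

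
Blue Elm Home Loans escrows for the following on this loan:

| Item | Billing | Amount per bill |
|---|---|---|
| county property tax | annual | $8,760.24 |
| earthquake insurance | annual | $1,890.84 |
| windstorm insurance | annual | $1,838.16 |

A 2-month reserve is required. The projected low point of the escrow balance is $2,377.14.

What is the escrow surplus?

$295.60

County property tax — $8,760.24 per year
Earthquake insurance — $1,890.84 per year
Windstorm insurance — $1,838.16 per year
Yearly total = $12,489.24
Monthly escrow = $12,489.24 ÷ 12 = $1,040.77
Cushion = 2 × $1,040.77 = $2,081.54
Surplus = $2,377.14 − $2,081.54 = $295.60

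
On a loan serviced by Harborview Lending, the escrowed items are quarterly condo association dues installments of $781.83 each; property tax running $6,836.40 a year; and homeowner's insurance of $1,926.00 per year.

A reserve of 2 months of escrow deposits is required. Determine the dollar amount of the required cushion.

Condo association dues: $781.83 × 4 = $3,127.32/yr
Property tax: $6,836.40/yr
Homeowner's insurance: $1,926.00/yr
Total annual escrow = $3,127.32 + $6,836.40 + $1,926.00 = $11,889.72
Monthly = $11,889.72 ÷ 12 = $990.81
Reserve = 2 × $990.81 = $1,981.62

$1,981.62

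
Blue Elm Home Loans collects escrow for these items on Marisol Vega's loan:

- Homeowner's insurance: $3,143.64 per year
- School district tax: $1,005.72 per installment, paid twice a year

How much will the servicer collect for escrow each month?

$429.59

Homeowner's insurance: $3,143.64 per year
School district tax: $1,005.72 × 2 = $2,011.44 per year
Annual escrow total = $3,143.64 + $2,011.44 = $5,155.08
Monthly = $5,155.08 ÷ 12 = $429.59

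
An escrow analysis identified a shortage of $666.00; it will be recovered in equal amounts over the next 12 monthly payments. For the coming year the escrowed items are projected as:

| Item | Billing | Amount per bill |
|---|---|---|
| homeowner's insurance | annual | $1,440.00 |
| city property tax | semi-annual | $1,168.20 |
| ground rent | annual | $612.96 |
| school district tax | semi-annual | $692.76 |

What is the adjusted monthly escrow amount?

Homeowner's insurance = $1,440.00 annually
City property tax = $1,168.20 × 2 = $2,336.40 annually
Ground rent = $612.96 annually
School district tax = $692.76 × 2 = $1,385.52 annually
Yearly total = $1,440.00 + $2,336.40 + $612.96 + $1,385.52 = $5,774.88
Base monthly escrow = $5,774.88 ÷ 12 = $481.24
Shortage spread = $666.00 ÷ 12 = $55.50/mo
Adjusted monthly = $481.24 + $55.50 = $536.74

$536.74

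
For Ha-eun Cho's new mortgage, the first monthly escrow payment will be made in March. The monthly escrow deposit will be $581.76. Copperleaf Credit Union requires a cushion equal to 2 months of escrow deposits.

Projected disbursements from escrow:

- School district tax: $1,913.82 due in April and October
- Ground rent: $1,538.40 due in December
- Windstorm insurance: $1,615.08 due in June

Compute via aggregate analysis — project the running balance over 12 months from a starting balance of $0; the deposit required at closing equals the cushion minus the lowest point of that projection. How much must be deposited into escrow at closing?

$2,365.38

Cushion = 2 × $581.76 = $1,163.52
Trial balance (start $0, +$581.76 each month, − disbursements):
  Mar: +$581.76 → $581.76
  Apr: +$581.76 − $1,913.82 → -$750.30
  May: +$581.76 → -$168.54
  Jun: +$581.76 − $1,615.08 → -$1,201.86
  Jul: +$581.76 → -$620.10
  Aug: +$581.76 → -$38.34
  Sep: +$581.76 → $543.42
  Oct: +$581.76 − $1,913.82 → -$788.64
  Nov: +$581.76 → -$206.88
  Dec: +$581.76 − $1,538.40 → -$1,163.52
  Jan: +$581.76 → -$581.76
  Feb: +$581.76 → $0.00
Lowest trial balance = -$1,201.86 (Jun)
Initial deposit = cushion − low point = $1,163.52 − (-$1,201.86) = $2,365.38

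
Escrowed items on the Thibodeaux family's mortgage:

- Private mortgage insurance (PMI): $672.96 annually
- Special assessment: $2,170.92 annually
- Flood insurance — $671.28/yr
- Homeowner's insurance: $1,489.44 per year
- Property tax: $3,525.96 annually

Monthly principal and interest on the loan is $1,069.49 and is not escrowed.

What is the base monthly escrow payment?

Private mortgage insurance (PMI): $672.96 annually
Special assessment: $2,170.92 annually
Flood insurance: $671.28 annually
Homeowner's insurance: $1,489.44 annually
Property tax: $3,525.96 annually
Total per year = $672.96 + $2,170.92 + $671.28 + $1,489.44 + $3,525.96 = $8,530.56
Monthly = $8,530.56 ÷ 12 = $710.88

$710.88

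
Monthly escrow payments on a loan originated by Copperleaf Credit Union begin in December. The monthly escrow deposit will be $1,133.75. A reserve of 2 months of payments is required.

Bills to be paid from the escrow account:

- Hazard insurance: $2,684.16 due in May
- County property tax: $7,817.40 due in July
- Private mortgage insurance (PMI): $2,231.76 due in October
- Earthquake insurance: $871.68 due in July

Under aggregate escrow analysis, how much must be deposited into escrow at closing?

Cushion = 2 × $1,133.75 = $2,267.50
Trial balance (start $0, +$1,133.75 each month, − disbursements):
  Dec: +$1,133.75 → $1,133.75
  Jan: +$1,133.75 → $2,267.50
  Feb: +$1,133.75 → $3,401.25
  Mar: +$1,133.75 → $4,535.00
  Apr: +$1,133.75 → $5,668.75
  May: +$1,133.75 − $2,684.16 → $4,118.34
  Jun: +$1,133.75 → $5,252.09
  Jul: +$1,133.75 − $8,689.08 → -$2,303.24
  Aug: +$1,133.75 → -$1,169.49
  Sep: +$1,133.75 → -$35.74
  Oct: +$1,133.75 − $2,231.76 → -$1,133.75
  Nov: +$1,133.75 → $0.00
Lowest trial balance = -$2,303.24 (Jul)
Initial deposit = cushion − low point = $2,267.50 − (-$2,303.24) = $4,570.74

$4,570.74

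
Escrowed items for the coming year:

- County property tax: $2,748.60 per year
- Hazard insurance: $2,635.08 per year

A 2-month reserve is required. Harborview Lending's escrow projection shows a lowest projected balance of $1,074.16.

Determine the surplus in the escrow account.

$176.88

County property tax — $2,748.60 per year
Hazard insurance — $2,635.08 per year
Total per year = $2,748.60 + $2,635.08 = $5,383.68
Monthly = $5,383.68 ÷ 12 = $448.64
Required reserve = 2 × $448.64 = $897.28
Excess over cushion: $1,074.16 − $897.28 = $176.88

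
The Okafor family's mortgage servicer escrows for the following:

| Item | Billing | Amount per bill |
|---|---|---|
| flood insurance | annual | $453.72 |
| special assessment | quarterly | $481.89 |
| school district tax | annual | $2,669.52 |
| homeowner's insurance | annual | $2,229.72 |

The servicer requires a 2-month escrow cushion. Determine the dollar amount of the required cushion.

$1,213.42

Flood insurance — $453.72 per year
Special assessment — $481.89 × 4 = $1,927.56 per year
School district tax — $2,669.52 per year
Homeowner's insurance — $2,229.72 per year
Yearly total = $453.72 + $1,927.56 + $2,669.52 + $2,229.72 = $7,280.52
Monthly = $7,280.52 ÷ 12 = $606.71
Reserve = 2 × $606.71 = $1,213.42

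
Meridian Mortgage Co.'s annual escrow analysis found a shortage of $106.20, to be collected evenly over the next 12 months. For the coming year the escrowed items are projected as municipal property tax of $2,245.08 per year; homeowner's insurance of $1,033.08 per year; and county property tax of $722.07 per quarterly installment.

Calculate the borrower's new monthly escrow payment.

Municipal property tax = $2,245.08
Homeowner's insurance = $1,033.08
County property tax = $722.07 × 4 = $2,888.28
Yearly total = $6,166.44
Monthly = $6,166.44 / 12 = $513.87
Shortage per month = $106.20 ÷ 12 = $8.85
New monthly escrow = $513.87 + $8.85 = $522.72

$522.72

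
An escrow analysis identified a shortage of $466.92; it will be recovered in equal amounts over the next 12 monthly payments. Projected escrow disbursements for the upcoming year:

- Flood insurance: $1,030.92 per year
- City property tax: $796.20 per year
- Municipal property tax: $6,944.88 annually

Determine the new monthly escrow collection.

Flood insurance — $1,030.92
City property tax — $796.20
Municipal property tax — $6,944.88
Annual escrow total = $8,772.00
Monthly escrow = $8,772.00 ÷ 12 = $731.00
Shortage per month = $466.92 ÷ 12 = $38.91
New monthly escrow = $731.00 + $38.91 = $769.91

$769.91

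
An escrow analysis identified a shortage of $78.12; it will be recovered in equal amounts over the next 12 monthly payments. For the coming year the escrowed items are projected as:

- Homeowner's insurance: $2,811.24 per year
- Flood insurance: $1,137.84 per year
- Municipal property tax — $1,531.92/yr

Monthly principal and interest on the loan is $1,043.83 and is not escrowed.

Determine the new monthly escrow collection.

$463.26

Homeowner's insurance — $2,811.24 annually
Flood insurance — $1,137.84 annually
Municipal property tax — $1,531.92 annually
Annual escrow total = $2,811.24 + $1,137.84 + $1,531.92 = $5,481.00
Base monthly escrow = $5,481.00 / 12 = $456.75
Shortage spread = $78.12 ÷ 12 = $6.51/mo
New monthly escrow = $456.75 + $6.51 = $463.26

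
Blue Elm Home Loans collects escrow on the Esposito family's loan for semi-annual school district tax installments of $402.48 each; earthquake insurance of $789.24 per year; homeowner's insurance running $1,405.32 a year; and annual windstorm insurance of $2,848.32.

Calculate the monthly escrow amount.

$487.32

School district tax = $402.48 × 2 = $804.96 per year
Earthquake insurance = $789.24 per year
Homeowner's insurance = $1,405.32 per year
Windstorm insurance = $2,848.32 per year
Total annual escrow = $5,847.84
Monthly escrow = $5,847.84 ÷ 12 = $487.32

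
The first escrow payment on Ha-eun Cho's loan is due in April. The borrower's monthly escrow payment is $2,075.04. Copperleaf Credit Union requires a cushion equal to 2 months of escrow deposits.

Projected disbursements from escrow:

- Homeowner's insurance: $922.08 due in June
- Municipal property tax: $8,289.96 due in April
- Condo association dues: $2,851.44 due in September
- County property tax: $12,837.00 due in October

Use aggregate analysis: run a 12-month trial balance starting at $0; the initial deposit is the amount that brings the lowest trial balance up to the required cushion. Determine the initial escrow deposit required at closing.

$14,525.28

Cushion = 2 × $2,075.04 = $4,150.08
Trial balance (start $0, +$2,075.04 each month, − disbursements):
  Apr: +$2,075.04 − $8,289.96 → -$6,214.92
  May: +$2,075.04 → -$4,139.88
  Jun: +$2,075.04 − $922.08 → -$2,986.92
  Jul: +$2,075.04 → -$911.88
  Aug: +$2,075.04 → $1,163.16
  Sep: +$2,075.04 − $2,851.44 → $386.76
  Oct: +$2,075.04 − $12,837.00 → -$10,375.20
  Nov: +$2,075.04 → -$8,300.16
  Dec: +$2,075.04 → -$6,225.12
  Jan: +$2,075.04 → -$4,150.08
  Feb: +$2,075.04 → -$2,075.04
  Mar: +$2,075.04 → $0.00
Lowest trial balance = -$10,375.20 (Oct)
Initial deposit = cushion − low point = $4,150.08 − (-$10,375.20) = $14,525.28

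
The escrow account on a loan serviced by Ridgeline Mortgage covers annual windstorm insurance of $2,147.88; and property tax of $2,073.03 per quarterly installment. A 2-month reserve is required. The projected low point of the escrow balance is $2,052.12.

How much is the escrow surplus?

Windstorm insurance = $2,147.88
Property tax = $2,073.03 × 4 = $8,292.12
Combined annual = $2,147.88 + $8,292.12 = $10,440.00
Monthly = $10,440.00 / 12 = $870.00
Required reserve = 2 × $870.00 = $1,740.00
Surplus = $2,052.12 − $1,740.00 = $312.12

$312.12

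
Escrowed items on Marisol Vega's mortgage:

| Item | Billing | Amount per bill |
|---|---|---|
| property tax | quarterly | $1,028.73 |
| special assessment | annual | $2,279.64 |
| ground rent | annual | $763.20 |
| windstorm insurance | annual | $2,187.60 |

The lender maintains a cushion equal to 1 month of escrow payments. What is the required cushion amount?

$778.78

Property tax — $1,028.73 × 4 = $4,114.92/yr
Special assessment — $2,279.64/yr
Ground rent — $763.20/yr
Windstorm insurance — $2,187.60/yr
Yearly total = $9,345.36
Monthly = $9,345.36 / 12 = $778.78
Reserve = 1 × $778.78 = $778.78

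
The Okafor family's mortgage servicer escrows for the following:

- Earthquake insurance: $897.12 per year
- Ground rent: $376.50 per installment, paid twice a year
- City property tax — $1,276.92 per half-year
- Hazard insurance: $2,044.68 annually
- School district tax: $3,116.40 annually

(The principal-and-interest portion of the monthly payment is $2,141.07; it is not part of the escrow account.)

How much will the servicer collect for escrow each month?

$780.42

Earthquake insurance: $897.12
Ground rent: $376.50 × 2 = $753.00
City property tax: $1,276.92 × 2 = $2,553.84
Hazard insurance: $2,044.68
School district tax: $3,116.40
Total annual escrow = $9,365.04
Base monthly escrow = $9,365.04 / 12 = $780.42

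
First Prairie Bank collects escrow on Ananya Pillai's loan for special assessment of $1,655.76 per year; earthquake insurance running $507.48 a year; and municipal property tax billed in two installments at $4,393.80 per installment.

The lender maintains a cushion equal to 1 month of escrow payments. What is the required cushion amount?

$912.57

Special assessment — $1,655.76
Earthquake insurance — $507.48
Municipal property tax — $4,393.80 × 2 = $8,787.60
Total annual escrow = $1,655.76 + $507.48 + $8,787.60 = $10,950.84
Monthly = $10,950.84 ÷ 12 = $912.57
Reserve = 1 × $912.57 = $912.57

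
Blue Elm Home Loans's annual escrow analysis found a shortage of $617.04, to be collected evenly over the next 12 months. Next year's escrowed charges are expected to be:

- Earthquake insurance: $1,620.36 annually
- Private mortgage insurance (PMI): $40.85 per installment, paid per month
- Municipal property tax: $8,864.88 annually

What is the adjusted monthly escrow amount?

Earthquake insurance: $1,620.36/yr
Private mortgage insurance (PMI): $40.85 × 12 = $490.20/yr
Municipal property tax: $8,864.88/yr
Total per year = $10,975.44
Base monthly escrow = $10,975.44 / 12 = $914.62
Shortage spread = $617.04 / 12 = $51.42/mo
New monthly escrow = $914.62 + $51.42 = $966.04

$966.04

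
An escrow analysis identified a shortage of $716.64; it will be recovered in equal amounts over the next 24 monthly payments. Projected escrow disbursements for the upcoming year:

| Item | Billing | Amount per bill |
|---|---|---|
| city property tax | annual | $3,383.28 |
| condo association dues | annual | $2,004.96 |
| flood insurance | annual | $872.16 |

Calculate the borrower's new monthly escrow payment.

City property tax = $3,383.28 per year
Condo association dues = $2,004.96 per year
Flood insurance = $872.16 per year
Yearly total = $3,383.28 + $2,004.96 + $872.16 = $6,260.40
Monthly escrow = $6,260.40 ÷ 12 = $521.70
Shortage spread = $716.64 ÷ 24 = $29.86/mo
New monthly escrow = $521.70 + $29.86 = $551.56

$551.56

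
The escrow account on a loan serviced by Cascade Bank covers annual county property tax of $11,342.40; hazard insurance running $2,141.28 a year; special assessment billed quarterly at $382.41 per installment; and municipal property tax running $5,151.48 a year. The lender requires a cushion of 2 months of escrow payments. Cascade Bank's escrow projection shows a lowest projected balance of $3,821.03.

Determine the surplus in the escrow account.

County property tax: $11,342.40 annually
Hazard insurance: $2,141.28 annually
Special assessment: $382.41 × 4 = $1,529.64 annually
Municipal property tax: $5,151.48 annually
Annual escrow total = $20,164.80
Monthly = $20,164.80 / 12 = $1,680.40
Required cushion = 2 × $1,680.40 = $3,360.80
Surplus = $3,821.03 − $3,360.80 = $460.23

$460.23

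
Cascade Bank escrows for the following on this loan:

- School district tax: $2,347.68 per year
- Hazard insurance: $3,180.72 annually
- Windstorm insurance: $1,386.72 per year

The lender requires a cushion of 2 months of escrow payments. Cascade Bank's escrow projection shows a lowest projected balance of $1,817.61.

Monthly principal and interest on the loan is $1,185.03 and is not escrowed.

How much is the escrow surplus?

$665.09

School district tax: $2,347.68/yr
Hazard insurance: $3,180.72/yr
Windstorm insurance: $1,386.72/yr
Annual escrow total = $6,915.12
Base monthly escrow = $6,915.12 ÷ 12 = $576.26
Required reserve = 2 × $576.26 = $1,152.52
Surplus = $1,817.61 − $1,152.52 = $665.09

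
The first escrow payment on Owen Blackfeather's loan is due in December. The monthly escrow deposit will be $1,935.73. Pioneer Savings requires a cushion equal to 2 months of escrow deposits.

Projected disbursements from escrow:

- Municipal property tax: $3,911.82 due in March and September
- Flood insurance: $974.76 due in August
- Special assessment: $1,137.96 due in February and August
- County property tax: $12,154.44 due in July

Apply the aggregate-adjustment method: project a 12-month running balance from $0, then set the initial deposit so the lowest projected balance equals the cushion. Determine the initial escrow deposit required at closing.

Cushion = 2 × $1,935.73 = $3,871.46
Trial balance (start $0, +$1,935.73 each month, − disbursements):
  Dec: +$1,935.73 → $1,935.73
  Jan: +$1,935.73 → $3,871.46
  Feb: +$1,935.73 − $1,137.96 → $4,669.23
  Mar: +$1,935.73 − $3,911.82 → $2,693.14
  Apr: +$1,935.73 → $4,628.87
  May: +$1,935.73 → $6,564.60
  Jun: +$1,935.73 → $8,500.33
  Jul: +$1,935.73 − $12,154.44 → -$1,718.38
  Aug: +$1,935.73 − $2,112.72 → -$1,895.37
  Sep: +$1,935.73 − $3,911.82 → -$3,871.46
  Oct: +$1,935.73 → -$1,935.73
  Nov: +$1,935.73 → $0.00
Lowest trial balance = -$3,871.46 (Sep)
Initial deposit = cushion − low point = $3,871.46 − (-$3,871.46) = $7,742.92

$7,742.92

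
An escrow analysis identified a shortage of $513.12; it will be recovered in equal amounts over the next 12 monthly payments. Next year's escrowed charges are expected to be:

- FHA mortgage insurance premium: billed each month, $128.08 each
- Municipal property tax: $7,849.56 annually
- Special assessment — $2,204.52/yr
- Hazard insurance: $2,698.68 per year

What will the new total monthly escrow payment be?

$1,233.57

FHA mortgage insurance premium — $128.08 × 12 = $1,536.96 per year
Municipal property tax — $7,849.56 per year
Special assessment — $2,204.52 per year
Hazard insurance — $2,698.68 per year
Annual escrow total = $14,289.72
Monthly escrow = $14,289.72 ÷ 12 = $1,190.81
Shortage per month = $513.12 ÷ 12 = $42.76
New monthly escrow = $1,190.81 + $42.76 = $1,233.57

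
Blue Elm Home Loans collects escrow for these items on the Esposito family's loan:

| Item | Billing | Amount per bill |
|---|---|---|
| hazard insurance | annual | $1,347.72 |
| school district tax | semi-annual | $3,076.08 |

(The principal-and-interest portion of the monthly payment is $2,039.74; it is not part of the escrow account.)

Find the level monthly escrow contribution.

$624.99

Hazard insurance = $1,347.72 per year
School district tax = $3,076.08 × 2 = $6,152.16 per year
Annual escrow total = $1,347.72 + $6,152.16 = $7,499.88
Monthly = $7,499.88 / 12 = $624.99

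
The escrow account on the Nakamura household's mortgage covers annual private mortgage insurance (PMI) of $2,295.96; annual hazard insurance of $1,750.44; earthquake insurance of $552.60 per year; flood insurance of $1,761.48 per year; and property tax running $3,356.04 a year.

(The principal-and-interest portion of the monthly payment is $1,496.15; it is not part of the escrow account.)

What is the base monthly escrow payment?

Private mortgage insurance (PMI) = $2,295.96/yr
Hazard insurance = $1,750.44/yr
Earthquake insurance = $552.60/yr
Flood insurance = $1,761.48/yr
Property tax = $3,356.04/yr
Annual escrow total = $2,295.96 + $1,750.44 + $552.60 + $1,761.48 + $3,356.04 = $9,716.52
Per month = $9,716.52 / 12 = $809.71

$809.71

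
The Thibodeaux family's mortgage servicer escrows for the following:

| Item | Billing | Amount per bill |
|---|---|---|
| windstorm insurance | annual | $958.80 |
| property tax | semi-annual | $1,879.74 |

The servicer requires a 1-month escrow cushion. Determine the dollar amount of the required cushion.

Windstorm insurance = $958.80 annually
Property tax = $1,879.74 × 2 = $3,759.48 annually
Combined annual = $4,718.28
Monthly = $4,718.28 / 12 = $393.19
Required cushion = 1 × $393.19 = $393.19

$393.19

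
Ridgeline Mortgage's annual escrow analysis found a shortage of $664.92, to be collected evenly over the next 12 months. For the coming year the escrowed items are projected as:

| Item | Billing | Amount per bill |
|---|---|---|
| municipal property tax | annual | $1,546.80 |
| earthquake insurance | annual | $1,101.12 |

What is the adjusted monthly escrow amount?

$276.07

Municipal property tax = $1,546.80 annually
Earthquake insurance = $1,101.12 annually
Total per year = $1,546.80 + $1,101.12 = $2,647.92
Monthly = $2,647.92 / 12 = $220.66
Shortage per month = $664.92 / 12 = $55.41
Adjusted monthly = $220.66 + $55.41 = $276.07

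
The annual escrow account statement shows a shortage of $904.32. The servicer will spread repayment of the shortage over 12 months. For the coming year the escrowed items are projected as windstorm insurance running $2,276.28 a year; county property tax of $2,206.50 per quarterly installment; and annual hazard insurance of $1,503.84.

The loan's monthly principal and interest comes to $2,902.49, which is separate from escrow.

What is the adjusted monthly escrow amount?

Windstorm insurance: $2,276.28 per year
County property tax: $2,206.50 × 4 = $8,826.00 per year
Hazard insurance: $1,503.84 per year
Total per year = $2,276.28 + $8,826.00 + $1,503.84 = $12,606.12
Per month = $12,606.12 ÷ 12 = $1,050.51
Shortage spread = $904.32 ÷ 12 = $75.36/mo
Adjusted monthly = $1,050.51 + $75.36 = $1,125.87

$1,125.87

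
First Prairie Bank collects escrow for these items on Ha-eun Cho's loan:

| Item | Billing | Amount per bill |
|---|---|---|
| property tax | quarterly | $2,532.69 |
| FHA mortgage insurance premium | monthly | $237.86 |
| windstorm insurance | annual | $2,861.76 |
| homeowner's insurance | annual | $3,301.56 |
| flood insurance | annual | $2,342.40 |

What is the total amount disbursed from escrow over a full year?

Property tax — $2,532.69 × 4 = $10,130.76/yr
FHA mortgage insurance premium — $237.86 × 12 = $2,854.32/yr
Windstorm insurance — $2,861.76/yr
Homeowner's insurance — $3,301.56/yr
Flood insurance — $2,342.40/yr
Total annual escrow = $10,130.76 + $2,854.32 + $2,861.76 + $3,301.56 + $2,342.40 = $21,490.80

$21,490.80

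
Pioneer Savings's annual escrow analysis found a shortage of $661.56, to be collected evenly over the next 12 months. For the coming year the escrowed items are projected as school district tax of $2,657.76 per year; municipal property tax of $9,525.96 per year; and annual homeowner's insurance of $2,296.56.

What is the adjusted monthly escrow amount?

School district tax = $2,657.76
Municipal property tax = $9,525.96
Homeowner's insurance = $2,296.56
Yearly total = $14,480.28
Per month = $14,480.28 / 12 = $1,206.69
Monthly shortage recovery: $661.56 / 12 = $55.13
New monthly escrow = $1,206.69 + $55.13 = $1,261.82

$1,261.82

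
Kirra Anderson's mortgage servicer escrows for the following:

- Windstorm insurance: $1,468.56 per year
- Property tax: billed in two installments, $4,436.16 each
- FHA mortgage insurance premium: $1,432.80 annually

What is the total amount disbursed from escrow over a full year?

$11,773.68

Windstorm insurance: $1,468.56/yr
Property tax: $4,436.16 × 2 = $8,872.32/yr
FHA mortgage insurance premium: $1,432.80/yr
Yearly total = $11,773.68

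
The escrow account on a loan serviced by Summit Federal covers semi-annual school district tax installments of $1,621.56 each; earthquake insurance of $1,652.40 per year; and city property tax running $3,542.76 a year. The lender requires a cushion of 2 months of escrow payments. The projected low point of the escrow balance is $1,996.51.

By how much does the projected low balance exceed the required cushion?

School district tax = $1,621.56 × 2 = $3,243.12 annually
Earthquake insurance = $1,652.40 annually
City property tax = $3,542.76 annually
Combined annual = $8,438.28
Per month = $8,438.28 ÷ 12 = $703.19
Required cushion = 2 × $703.19 = $1,406.38
Excess over cushion: $1,996.51 − $1,406.38 = $590.13

$590.13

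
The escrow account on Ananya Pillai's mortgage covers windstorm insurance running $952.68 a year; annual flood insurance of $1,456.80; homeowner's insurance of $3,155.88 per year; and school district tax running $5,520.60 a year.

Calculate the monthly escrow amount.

Windstorm insurance = $952.68 per year
Flood insurance = $1,456.80 per year
Homeowner's insurance = $3,155.88 per year
School district tax = $5,520.60 per year
Total annual escrow = $952.68 + $1,456.80 + $3,155.88 + $5,520.60 = $11,085.96
Base monthly escrow = $11,085.96 / 12 = $923.83

$923.83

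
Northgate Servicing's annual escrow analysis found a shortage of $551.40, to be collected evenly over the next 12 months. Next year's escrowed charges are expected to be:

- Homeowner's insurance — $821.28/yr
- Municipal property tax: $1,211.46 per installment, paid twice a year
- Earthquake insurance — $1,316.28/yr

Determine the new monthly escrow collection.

Homeowner's insurance: $821.28
Municipal property tax: $1,211.46 × 2 = $2,422.92
Earthquake insurance: $1,316.28
Combined annual = $821.28 + $2,422.92 + $1,316.28 = $4,560.48
Base monthly escrow = $4,560.48 ÷ 12 = $380.04
Shortage spread = $551.40 ÷ 12 = $45.95/mo
New monthly escrow = $380.04 + $45.95 = $425.99

$425.99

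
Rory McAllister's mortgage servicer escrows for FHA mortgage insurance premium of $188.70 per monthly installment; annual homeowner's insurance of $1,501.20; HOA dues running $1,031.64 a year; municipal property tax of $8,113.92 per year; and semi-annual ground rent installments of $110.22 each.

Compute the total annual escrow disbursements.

FHA mortgage insurance premium: $188.70 × 12 = $2,264.40 per year
Homeowner's insurance: $1,501.20 per year
HOA dues: $1,031.64 per year
Municipal property tax: $8,113.92 per year
Ground rent: $110.22 × 2 = $220.44 per year
Total per year = $13,131.60

$13,131.60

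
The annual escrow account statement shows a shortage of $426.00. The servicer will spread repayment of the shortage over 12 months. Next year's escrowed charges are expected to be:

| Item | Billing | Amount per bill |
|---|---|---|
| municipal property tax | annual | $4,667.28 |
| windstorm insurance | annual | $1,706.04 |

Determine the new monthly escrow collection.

Municipal property tax = $4,667.28 per year
Windstorm insurance = $1,706.04 per year
Yearly total = $6,373.32
Monthly = $6,373.32 ÷ 12 = $531.11
Shortage spread = $426.00 ÷ 12 = $35.50/mo
New monthly escrow = $531.11 + $35.50 = $566.61

$566.61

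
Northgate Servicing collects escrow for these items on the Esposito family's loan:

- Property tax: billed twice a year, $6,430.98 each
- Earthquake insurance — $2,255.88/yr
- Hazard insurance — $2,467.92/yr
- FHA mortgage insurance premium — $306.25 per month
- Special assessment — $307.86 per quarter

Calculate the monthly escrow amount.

Property tax = $6,430.98 × 2 = $12,861.96/yr
Earthquake insurance = $2,255.88/yr
Hazard insurance = $2,467.92/yr
FHA mortgage insurance premium = $306.25 × 12 = $3,675.00/yr
Special assessment = $307.86 × 4 = $1,231.44/yr
Total annual escrow = $22,492.20
Monthly = $22,492.20 / 12 = $1,874.35

$1,874.35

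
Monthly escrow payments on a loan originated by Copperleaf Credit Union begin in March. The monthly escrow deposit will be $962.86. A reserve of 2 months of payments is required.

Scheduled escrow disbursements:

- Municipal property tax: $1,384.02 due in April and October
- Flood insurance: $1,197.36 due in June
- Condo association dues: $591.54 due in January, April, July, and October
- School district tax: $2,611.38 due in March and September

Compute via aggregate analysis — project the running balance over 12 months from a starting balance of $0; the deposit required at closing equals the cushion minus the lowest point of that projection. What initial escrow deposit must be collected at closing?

Cushion = 2 × $962.86 = $1,925.72
Trial balance (start $0, +$962.86 each month, − disbursements):
  Mar: +$962.86 − $2,611.38 → -$1,648.52
  Apr: +$962.86 − $1,975.56 → -$2,661.22
  May: +$962.86 → -$1,698.36
  Jun: +$962.86 − $1,197.36 → -$1,932.86
  Jul: +$962.86 − $591.54 → -$1,561.54
  Aug: +$962.86 → -$598.68
  Sep: +$962.86 − $2,611.38 → -$2,247.20
  Oct: +$962.86 − $1,975.56 → -$3,259.90
  Nov: +$962.86 → -$2,297.04
  Dec: +$962.86 → -$1,334.18
  Jan: +$962.86 − $591.54 → -$962.86
  Feb: +$962.86 → $0.00
Lowest trial balance = -$3,259.90 (Oct)
Initial deposit = cushion − low point = $1,925.72 − (-$3,259.90) = $5,185.62

$5,185.62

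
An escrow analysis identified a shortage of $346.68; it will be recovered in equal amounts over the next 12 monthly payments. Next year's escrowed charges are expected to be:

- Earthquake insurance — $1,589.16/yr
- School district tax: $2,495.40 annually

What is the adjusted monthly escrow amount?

Earthquake insurance = $1,589.16 annually
School district tax = $2,495.40 annually
Yearly total = $1,589.16 + $2,495.40 = $4,084.56
Per month = $4,084.56 / 12 = $340.38
Monthly shortage recovery: $346.68 / 12 = $28.89
New monthly escrow = $340.38 + $28.89 = $369.27

$369.27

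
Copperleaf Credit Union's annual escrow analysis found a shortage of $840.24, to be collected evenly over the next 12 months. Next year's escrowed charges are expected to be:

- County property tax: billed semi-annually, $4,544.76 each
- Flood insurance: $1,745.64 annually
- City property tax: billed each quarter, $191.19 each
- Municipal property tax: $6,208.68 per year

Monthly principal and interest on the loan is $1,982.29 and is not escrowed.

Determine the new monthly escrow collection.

County property tax: $4,544.76 × 2 = $9,089.52
Flood insurance: $1,745.64
City property tax: $191.19 × 4 = $764.76
Municipal property tax: $6,208.68
Combined annual = $17,808.60
Base monthly escrow = $17,808.60 / 12 = $1,484.05
Monthly shortage recovery: $840.24 ÷ 12 = $70.02
New monthly escrow = $1,484.05 + $70.02 = $1,554.07

$1,554.07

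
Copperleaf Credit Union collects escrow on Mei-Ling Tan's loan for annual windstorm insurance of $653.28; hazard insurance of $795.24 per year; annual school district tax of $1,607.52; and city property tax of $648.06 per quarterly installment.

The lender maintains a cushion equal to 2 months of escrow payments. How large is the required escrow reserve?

$941.38

Windstorm insurance: $653.28/yr
Hazard insurance: $795.24/yr
School district tax: $1,607.52/yr
City property tax: $648.06 × 4 = $2,592.24/yr
Annual escrow total = $653.28 + $795.24 + $1,607.52 + $2,592.24 = $5,648.28
Monthly escrow = $5,648.28 ÷ 12 = $470.69
Required cushion = 2 × $470.69 = $941.38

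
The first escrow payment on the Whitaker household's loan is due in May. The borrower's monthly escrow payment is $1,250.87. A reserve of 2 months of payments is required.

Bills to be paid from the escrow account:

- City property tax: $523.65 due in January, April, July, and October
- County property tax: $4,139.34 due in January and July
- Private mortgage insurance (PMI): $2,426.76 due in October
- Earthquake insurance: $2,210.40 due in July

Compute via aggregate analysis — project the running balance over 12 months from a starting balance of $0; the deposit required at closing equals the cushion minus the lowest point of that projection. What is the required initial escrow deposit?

$5,730.70

Cushion = 2 × $1,250.87 = $2,501.74
Trial balance (start $0, +$1,250.87 each month, − disbursements):
  May: +$1,250.87 → $1,250.87
  Jun: +$1,250.87 → $2,501.74
  Jul: +$1,250.87 − $6,873.39 → -$3,120.78
  Aug: +$1,250.87 → -$1,869.91
  Sep: +$1,250.87 → -$619.04
  Oct: +$1,250.87 − $2,950.41 → -$2,318.58
  Nov: +$1,250.87 → -$1,067.71
  Dec: +$1,250.87 → $183.16
  Jan: +$1,250.87 − $4,662.99 → -$3,228.96
  Feb: +$1,250.87 → -$1,978.09
  Mar: +$1,250.87 → -$727.22
  Apr: +$1,250.87 − $523.65 → $0.00
Lowest trial balance = -$3,228.96 (Jan)
Initial deposit = cushion − low point = $2,501.74 − (-$3,228.96) = $5,730.70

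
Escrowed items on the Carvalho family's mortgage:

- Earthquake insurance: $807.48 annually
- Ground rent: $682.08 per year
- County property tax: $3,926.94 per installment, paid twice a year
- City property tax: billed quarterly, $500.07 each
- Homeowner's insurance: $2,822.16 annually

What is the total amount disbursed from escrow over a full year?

$14,165.88

Earthquake insurance — $807.48 annually
Ground rent — $682.08 annually
County property tax — $3,926.94 × 2 = $7,853.88 annually
City property tax — $500.07 × 4 = $2,000.28 annually
Homeowner's insurance — $2,822.16 annually
Combined annual = $807.48 + $682.08 + $7,853.88 + $2,000.28 + $2,822.16 = $14,165.88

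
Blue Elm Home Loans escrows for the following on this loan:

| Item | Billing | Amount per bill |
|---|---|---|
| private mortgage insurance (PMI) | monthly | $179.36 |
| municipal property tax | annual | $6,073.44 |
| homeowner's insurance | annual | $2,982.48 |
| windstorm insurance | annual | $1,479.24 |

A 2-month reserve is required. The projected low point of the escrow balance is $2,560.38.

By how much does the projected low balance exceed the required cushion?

Private mortgage insurance (PMI) = $179.36 × 12 = $2,152.32/yr
Municipal property tax = $6,073.44/yr
Homeowner's insurance = $2,982.48/yr
Windstorm insurance = $1,479.24/yr
Total per year = $12,687.48
Monthly escrow = $12,687.48 ÷ 12 = $1,057.29
Required cushion = 2 × $1,057.29 = $2,114.58
Surplus = $2,560.38 − $2,114.58 = $445.80

$445.80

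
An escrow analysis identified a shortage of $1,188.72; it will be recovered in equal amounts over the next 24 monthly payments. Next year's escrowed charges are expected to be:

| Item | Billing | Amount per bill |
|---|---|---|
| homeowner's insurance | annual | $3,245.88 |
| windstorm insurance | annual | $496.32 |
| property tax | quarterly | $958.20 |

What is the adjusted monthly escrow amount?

$680.78

Homeowner's insurance = $3,245.88 per year
Windstorm insurance = $496.32 per year
Property tax = $958.20 × 4 = $3,832.80 per year
Combined annual = $3,245.88 + $496.32 + $3,832.80 = $7,575.00
Monthly = $7,575.00 ÷ 12 = $631.25
Shortage per month = $1,188.72 ÷ 24 = $49.53
New monthly escrow = $631.25 + $49.53 = $680.78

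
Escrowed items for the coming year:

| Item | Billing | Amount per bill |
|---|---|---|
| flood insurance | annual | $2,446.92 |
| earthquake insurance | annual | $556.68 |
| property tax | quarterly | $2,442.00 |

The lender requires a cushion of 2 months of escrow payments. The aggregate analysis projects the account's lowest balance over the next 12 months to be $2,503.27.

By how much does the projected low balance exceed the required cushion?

Flood insurance: $2,446.92/yr
Earthquake insurance: $556.68/yr
Property tax: $2,442.00 × 4 = $9,768.00/yr
Annual escrow total = $2,446.92 + $556.68 + $9,768.00 = $12,771.60
Monthly escrow = $12,771.60 / 12 = $1,064.30
Cushion = 2 × $1,064.30 = $2,128.60
Excess over cushion: $2,503.27 − $2,128.60 = $374.67

$374.67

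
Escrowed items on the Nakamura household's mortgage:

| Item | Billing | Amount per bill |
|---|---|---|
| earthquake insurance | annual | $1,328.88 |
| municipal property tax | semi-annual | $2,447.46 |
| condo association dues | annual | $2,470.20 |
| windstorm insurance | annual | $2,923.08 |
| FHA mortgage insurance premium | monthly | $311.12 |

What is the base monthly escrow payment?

$1,279.21

Earthquake insurance — $1,328.88/yr
Municipal property tax — $2,447.46 × 2 = $4,894.92/yr
Condo association dues — $2,470.20/yr
Windstorm insurance — $2,923.08/yr
FHA mortgage insurance premium — $311.12 × 12 = $3,733.44/yr
Yearly total = $1,328.88 + $4,894.92 + $2,470.20 + $2,923.08 + $3,733.44 = $15,350.52
Per month = $15,350.52 / 12 = $1,279.21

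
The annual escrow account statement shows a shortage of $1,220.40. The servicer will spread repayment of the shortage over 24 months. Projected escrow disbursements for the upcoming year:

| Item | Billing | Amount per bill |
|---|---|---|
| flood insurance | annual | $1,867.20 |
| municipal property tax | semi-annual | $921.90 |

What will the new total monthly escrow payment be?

$360.10

Flood insurance — $1,867.20 per year
Municipal property tax — $921.90 × 2 = $1,843.80 per year
Combined annual = $3,711.00
Monthly = $3,711.00 ÷ 12 = $309.25
Shortage spread = $1,220.40 / 24 = $50.85/mo
New monthly escrow = $309.25 + $50.85 = $360.10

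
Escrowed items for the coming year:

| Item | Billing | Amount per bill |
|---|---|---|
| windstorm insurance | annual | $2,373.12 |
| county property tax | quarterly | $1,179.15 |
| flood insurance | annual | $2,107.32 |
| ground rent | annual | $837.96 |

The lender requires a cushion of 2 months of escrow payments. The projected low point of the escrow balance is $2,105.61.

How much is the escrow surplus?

$433.11

Windstorm insurance — $2,373.12 annually
County property tax — $1,179.15 × 4 = $4,716.60 annually
Flood insurance — $2,107.32 annually
Ground rent — $837.96 annually
Total annual escrow = $2,373.12 + $4,716.60 + $2,107.32 + $837.96 = $10,035.00
Monthly escrow = $10,035.00 / 12 = $836.25
Required cushion = 2 × $836.25 = $1,672.50
Surplus = $2,105.61 − $1,672.50 = $433.11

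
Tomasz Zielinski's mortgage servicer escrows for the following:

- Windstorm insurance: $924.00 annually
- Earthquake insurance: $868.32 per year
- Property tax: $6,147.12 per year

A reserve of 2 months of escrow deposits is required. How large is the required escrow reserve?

Windstorm insurance = $924.00
Earthquake insurance = $868.32
Property tax = $6,147.12
Yearly total = $924.00 + $868.32 + $6,147.12 = $7,939.44
Base monthly escrow = $7,939.44 ÷ 12 = $661.62
Cushion = 2 × $661.62 = $1,323.24

$1,323.24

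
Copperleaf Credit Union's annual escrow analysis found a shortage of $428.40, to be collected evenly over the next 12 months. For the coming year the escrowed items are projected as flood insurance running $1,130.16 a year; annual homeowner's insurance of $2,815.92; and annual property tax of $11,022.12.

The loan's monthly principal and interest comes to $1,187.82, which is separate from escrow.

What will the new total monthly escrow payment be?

$1,283.05

Flood insurance — $1,130.16/yr
Homeowner's insurance — $2,815.92/yr
Property tax — $11,022.12/yr
Total per year = $14,968.20
Base monthly escrow = $14,968.20 / 12 = $1,247.35
Shortage per month = $428.40 / 12 = $35.70
New monthly escrow = $1,247.35 + $35.70 = $1,283.05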